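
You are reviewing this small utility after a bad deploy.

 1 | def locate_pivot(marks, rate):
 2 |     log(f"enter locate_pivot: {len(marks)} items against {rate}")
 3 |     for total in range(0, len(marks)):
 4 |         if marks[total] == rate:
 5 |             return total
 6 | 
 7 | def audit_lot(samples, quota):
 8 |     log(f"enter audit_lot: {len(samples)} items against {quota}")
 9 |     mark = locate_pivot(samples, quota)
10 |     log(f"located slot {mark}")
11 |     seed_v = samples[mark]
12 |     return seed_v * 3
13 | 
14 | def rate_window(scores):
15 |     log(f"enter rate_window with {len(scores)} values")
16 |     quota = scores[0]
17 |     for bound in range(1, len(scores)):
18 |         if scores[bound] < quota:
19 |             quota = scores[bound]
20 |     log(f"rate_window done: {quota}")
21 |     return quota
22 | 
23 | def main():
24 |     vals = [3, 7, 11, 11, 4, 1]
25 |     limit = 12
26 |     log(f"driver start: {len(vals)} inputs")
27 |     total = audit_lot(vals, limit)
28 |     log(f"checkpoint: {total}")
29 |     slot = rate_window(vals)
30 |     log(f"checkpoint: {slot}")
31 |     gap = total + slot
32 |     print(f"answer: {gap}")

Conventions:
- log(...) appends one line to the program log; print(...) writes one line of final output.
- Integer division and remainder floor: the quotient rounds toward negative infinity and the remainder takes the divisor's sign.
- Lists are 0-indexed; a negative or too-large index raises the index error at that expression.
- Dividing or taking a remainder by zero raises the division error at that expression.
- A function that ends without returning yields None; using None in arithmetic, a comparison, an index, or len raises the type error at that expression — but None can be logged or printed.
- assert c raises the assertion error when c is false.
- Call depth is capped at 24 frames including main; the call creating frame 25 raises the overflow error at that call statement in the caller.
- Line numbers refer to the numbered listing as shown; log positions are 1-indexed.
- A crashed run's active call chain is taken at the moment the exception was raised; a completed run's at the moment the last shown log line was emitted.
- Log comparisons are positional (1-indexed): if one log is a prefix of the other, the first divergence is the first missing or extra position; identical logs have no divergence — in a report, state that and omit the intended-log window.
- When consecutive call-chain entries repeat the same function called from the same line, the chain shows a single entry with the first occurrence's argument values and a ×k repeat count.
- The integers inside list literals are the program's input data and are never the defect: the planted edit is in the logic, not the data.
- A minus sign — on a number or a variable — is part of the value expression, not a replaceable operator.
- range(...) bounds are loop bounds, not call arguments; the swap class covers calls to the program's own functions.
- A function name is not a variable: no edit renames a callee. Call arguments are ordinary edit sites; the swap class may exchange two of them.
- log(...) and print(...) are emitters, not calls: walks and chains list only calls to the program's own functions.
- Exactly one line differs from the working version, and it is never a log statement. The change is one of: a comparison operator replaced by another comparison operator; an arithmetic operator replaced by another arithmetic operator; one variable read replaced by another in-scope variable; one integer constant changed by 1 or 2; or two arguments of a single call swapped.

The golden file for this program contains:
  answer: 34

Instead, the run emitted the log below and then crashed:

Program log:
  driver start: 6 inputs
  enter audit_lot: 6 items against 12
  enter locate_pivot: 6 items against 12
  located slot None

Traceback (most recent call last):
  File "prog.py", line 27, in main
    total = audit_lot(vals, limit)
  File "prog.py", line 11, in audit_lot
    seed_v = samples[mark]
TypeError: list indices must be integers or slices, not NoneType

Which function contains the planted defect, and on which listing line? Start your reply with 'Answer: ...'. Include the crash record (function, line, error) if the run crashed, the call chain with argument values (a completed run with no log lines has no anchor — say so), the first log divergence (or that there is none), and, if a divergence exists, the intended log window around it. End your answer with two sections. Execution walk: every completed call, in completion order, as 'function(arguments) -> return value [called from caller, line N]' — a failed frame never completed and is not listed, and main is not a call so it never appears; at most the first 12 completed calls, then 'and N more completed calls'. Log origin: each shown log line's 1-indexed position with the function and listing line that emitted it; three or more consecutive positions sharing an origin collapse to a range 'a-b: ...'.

Answer: the defect is in main at line 25.
Core observation: Position 2 is the first bad log line: 'enter audit_lot: 6 items against 12' should read 'enter audit_lot: 6 items against 11'.
Crash: audit_lot, line 11, TypeError.
Call chain: main -> audit_lot([3, 7, 11, 11, 4, 1], 12) (called at line 27).
First divergence: position 2; shown 'enter audit_lot: 6 items against 12' vs intended 'enter audit_lot: 6 items against 11'.
Intended log window:
  1: driver start: 6 inputs
  2: enter audit_lot: 6 items against 11
  3: enter locate_pivot: 6 items against 11
Execution walk:
  locate_pivot([3, 7, 11, 11, 4, 1], 12) -> None  [called from audit_lot, line 9]
Log line origins:
  1: logged in main at line 26
  2: logged in audit_lot at line 8
  3: logged in locate_pivot at line 2
  4: logged in audit_lot at line 10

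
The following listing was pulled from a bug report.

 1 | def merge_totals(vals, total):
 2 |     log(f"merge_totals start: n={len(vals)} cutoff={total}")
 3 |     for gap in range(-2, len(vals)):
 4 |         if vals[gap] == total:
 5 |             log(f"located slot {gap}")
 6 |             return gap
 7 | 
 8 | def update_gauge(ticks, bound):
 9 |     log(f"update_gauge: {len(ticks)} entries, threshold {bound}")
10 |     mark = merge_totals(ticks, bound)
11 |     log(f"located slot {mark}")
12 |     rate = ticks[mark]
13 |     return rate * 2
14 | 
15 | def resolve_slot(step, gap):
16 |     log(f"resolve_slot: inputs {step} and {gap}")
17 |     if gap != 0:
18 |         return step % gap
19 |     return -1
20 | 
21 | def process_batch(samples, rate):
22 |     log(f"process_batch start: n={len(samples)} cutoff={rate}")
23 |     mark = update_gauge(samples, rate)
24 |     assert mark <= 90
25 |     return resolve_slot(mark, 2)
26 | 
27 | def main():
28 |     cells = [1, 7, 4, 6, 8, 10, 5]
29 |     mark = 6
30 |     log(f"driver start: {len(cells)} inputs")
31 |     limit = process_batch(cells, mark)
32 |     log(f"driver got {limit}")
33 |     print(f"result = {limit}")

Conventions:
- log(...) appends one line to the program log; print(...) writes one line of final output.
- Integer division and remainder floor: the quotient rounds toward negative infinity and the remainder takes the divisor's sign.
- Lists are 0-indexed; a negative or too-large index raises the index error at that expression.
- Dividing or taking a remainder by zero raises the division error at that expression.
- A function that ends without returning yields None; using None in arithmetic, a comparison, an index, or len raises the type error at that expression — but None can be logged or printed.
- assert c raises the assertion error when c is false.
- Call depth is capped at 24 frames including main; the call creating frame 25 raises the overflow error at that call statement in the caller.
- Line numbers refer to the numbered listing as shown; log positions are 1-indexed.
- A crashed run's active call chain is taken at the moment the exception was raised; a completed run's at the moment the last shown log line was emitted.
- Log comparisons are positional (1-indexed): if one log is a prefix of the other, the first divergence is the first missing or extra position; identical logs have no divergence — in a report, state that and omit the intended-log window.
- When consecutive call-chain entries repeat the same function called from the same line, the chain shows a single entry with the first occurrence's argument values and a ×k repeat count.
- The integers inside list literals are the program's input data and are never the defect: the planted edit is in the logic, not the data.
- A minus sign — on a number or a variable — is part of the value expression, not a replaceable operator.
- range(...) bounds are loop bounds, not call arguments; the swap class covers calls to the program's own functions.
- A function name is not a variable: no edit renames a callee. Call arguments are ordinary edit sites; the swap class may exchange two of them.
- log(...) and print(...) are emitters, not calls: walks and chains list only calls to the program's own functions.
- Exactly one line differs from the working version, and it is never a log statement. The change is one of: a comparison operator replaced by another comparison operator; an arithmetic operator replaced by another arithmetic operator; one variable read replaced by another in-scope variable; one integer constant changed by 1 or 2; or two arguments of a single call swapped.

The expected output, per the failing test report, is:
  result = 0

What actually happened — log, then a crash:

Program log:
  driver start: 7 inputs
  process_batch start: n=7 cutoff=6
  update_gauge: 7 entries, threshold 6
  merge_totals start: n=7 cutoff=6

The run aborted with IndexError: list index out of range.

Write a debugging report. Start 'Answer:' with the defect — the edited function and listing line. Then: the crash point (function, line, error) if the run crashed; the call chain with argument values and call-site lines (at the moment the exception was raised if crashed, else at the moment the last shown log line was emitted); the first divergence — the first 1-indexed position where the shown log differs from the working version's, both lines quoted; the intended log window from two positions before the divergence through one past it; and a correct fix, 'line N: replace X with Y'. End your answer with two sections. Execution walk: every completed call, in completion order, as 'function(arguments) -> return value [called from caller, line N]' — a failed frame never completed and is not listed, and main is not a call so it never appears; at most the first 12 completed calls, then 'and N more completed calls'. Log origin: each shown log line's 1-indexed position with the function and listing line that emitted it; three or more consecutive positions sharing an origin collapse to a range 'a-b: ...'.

Answer: the defect is in merge_totals at line 3.
The tell: The log ends early — 4 lines, where the working version next logs 'located slot 3'.
Crash: merge_totals, line 4, IndexError.
Call chain: main -> process_batch([1, 7, 4, 6, 8, 10, 5], 6) (called at line 31) -> update_gauge([1, 7, 4, 6, 8, 10, 5], 6) (called at line 23) -> merge_totals([1, 7, 4, 6, 8, 10, 5], 6) (called at line 10).
First divergence: position 5 (shown log ended at 4 lines; the working version continues: 'located slot 3').
Intended log window:
  3: update_gauge: 7 entries, threshold 6
  4: merge_totals start: n=7 cutoff=6
  5: located slot 3
  6: located slot 3
Execution walk:
  (no call completed)
Log origins:
  1: emitted by main (line 30)
  2: emitted by process_batch (line 22)
  3: emitted by update_gauge (line 9)
  4: emitted by merge_totals (line 2)
A correct fix: line 3: replace `-2` with `0`.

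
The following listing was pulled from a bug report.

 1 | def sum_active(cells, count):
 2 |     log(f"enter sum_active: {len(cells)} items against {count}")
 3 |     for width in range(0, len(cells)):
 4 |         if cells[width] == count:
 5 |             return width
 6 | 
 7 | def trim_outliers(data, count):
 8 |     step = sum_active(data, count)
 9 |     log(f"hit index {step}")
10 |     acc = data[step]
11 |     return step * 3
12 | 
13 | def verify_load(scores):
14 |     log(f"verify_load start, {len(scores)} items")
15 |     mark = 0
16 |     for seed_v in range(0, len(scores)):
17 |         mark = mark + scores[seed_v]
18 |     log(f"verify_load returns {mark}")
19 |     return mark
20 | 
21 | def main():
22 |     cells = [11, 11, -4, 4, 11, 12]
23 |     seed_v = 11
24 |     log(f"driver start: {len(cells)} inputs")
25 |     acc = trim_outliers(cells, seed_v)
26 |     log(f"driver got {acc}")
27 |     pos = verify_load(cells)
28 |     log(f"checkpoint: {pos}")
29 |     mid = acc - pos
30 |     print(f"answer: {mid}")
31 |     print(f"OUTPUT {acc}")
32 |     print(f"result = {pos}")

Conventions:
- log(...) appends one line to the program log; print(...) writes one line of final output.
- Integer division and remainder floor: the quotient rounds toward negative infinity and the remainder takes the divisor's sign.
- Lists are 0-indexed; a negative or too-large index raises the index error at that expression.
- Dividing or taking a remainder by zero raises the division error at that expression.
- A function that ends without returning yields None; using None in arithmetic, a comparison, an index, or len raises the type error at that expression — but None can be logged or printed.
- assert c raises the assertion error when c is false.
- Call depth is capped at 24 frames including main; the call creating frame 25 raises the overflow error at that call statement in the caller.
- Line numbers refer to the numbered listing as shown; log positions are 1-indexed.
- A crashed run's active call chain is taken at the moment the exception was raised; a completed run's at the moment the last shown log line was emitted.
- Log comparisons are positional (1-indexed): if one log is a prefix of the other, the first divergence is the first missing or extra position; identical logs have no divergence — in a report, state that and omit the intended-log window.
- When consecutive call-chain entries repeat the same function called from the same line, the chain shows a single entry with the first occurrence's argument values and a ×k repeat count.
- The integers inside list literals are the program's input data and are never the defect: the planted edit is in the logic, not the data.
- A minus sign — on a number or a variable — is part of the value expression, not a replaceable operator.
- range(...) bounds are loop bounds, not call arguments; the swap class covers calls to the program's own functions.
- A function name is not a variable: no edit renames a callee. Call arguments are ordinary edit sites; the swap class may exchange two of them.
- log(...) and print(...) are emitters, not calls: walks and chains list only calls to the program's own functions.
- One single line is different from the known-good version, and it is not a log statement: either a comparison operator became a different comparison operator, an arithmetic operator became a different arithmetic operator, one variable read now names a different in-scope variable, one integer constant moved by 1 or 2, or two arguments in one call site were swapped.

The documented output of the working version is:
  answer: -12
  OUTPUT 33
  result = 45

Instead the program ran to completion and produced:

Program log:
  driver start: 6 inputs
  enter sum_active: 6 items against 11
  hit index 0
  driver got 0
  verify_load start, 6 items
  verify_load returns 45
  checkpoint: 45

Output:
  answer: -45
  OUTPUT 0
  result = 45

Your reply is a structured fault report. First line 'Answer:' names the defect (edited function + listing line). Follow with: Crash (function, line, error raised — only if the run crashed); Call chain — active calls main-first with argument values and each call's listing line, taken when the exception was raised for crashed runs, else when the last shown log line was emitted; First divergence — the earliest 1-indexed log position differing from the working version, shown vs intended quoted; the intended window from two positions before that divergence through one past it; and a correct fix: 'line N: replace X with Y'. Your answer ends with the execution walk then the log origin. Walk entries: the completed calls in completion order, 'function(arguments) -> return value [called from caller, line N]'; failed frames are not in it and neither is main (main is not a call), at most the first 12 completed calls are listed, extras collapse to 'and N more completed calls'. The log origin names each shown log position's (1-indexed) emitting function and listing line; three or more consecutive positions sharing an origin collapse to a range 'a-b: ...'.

Answer: the defect is in trim_outliers at line 11.
Core observation: Position 4 is the first bad log line: 'driver got 0' should read 'driver got 33'.
Call chain: main.
First divergence: at position 4 the run shows 'driver got 0' where the working version logs 'driver got 33'.
Intended log window:
  2: enter sum_active: 6 items against 11
  3: hit index 0
  4: driver got 33
  5: verify_load start, 6 items
Execution walk:
  sum_active([11, 11, -4, 4, 11, 12], 11) -> 0  [called from trim_outliers, line 8]
  trim_outliers([11, 11, -4, 4, 11, 12], 11) -> 0  [called from main, line 25]
  verify_load([11, 11, -4, 4, 11, 12]) -> 45  [called from main, line 27]
Log origins:
  1: from main, line 24
  2: from sum_active, line 2
  3: from trim_outliers, line 9
  4: from main, line 26
  5: from verify_load, line 14
  6: from verify_load, line 18
  7: from main, line 28
A correct fix: line 11: replace `step` with `acc`.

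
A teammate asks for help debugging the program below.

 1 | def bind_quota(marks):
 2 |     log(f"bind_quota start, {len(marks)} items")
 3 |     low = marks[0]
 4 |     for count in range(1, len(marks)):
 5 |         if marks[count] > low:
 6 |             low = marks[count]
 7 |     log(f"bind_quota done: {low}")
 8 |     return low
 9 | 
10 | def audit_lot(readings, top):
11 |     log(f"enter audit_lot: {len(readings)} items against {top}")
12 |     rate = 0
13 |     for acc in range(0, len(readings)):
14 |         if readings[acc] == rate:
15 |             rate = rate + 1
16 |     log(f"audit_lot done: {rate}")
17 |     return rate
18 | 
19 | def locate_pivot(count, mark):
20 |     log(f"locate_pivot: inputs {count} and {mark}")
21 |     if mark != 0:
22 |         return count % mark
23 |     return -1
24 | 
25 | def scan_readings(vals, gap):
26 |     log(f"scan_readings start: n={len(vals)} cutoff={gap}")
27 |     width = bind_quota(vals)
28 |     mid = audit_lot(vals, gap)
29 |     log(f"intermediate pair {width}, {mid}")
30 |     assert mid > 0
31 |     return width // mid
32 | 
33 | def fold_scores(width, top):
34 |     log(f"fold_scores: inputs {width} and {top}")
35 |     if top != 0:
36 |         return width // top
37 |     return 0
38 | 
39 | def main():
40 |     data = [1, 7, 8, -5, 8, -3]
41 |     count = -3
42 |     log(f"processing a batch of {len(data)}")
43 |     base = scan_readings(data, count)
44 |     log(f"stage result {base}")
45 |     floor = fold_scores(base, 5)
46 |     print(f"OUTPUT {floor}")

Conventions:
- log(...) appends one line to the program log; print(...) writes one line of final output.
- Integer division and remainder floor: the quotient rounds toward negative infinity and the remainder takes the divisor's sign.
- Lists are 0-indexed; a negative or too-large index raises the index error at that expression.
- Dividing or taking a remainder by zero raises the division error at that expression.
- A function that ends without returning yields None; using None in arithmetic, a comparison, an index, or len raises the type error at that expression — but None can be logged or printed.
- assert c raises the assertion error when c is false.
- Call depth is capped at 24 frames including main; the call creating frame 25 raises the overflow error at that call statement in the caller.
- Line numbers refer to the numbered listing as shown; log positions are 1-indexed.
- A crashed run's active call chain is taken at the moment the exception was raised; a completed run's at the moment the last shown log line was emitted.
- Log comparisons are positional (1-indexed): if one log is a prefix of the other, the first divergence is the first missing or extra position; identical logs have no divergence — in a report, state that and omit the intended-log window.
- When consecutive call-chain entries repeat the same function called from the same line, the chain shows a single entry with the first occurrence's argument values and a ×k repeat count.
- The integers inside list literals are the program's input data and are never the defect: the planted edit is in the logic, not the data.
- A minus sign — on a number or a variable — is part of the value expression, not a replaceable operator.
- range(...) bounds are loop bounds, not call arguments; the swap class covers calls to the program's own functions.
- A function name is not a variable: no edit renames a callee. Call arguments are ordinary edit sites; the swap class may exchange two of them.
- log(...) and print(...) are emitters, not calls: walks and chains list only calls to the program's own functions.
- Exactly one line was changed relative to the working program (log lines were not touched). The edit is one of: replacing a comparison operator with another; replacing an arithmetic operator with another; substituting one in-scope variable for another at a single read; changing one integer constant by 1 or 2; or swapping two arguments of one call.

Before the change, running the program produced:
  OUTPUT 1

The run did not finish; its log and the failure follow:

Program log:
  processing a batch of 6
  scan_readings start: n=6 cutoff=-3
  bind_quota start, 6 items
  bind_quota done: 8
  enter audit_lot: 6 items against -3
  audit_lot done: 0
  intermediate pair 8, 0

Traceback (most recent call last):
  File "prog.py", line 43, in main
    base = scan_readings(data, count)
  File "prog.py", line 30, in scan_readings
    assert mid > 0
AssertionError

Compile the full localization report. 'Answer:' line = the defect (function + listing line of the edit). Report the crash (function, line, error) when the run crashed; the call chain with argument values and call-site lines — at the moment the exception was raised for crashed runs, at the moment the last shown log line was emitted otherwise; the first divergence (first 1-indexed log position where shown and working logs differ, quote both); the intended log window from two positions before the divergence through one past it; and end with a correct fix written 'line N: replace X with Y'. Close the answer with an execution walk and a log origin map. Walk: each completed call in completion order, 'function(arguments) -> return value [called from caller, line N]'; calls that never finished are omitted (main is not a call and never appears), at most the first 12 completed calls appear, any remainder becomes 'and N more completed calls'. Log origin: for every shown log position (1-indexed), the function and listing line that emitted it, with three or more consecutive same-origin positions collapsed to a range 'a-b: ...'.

Answer: the defect is in audit_lot at line 14.
Core observation: Log line 6 is where behavior first shows: 'audit_lot done: 0' appears instead of 'audit_lot done: 1'.
Crash: scan_readings, line 30, AssertionError.
Call chain: main -> scan_readings([1, 7, 8, -5, 8, -3], -3) (called at line 43).
First divergence: position 6; shown 'audit_lot done: 0' vs intended 'audit_lot done: 1'.
Intended log window:
  4: bind_quota done: 8
  5: enter audit_lot: 6 items against -3
  6: audit_lot done: 1
  7: intermediate pair 8, 1
Execution walk:
  bind_quota([1, 7, 8, -5, 8, -3]) -> 8  [called from scan_readings, line 27]
  audit_lot([1, 7, 8, -5, 8, -3], -3) -> 0  [called from scan_readings, line 28]
Log origins:
  1: from main, line 42
  2: from scan_readings, line 26
  3: from bind_quota, line 2
  4: from bind_quota, line 7
  5: from audit_lot, line 11
  6: from audit_lot, line 16
  7: from scan_readings, line 29
A correct fix: line 14: replace `rate` with `top`.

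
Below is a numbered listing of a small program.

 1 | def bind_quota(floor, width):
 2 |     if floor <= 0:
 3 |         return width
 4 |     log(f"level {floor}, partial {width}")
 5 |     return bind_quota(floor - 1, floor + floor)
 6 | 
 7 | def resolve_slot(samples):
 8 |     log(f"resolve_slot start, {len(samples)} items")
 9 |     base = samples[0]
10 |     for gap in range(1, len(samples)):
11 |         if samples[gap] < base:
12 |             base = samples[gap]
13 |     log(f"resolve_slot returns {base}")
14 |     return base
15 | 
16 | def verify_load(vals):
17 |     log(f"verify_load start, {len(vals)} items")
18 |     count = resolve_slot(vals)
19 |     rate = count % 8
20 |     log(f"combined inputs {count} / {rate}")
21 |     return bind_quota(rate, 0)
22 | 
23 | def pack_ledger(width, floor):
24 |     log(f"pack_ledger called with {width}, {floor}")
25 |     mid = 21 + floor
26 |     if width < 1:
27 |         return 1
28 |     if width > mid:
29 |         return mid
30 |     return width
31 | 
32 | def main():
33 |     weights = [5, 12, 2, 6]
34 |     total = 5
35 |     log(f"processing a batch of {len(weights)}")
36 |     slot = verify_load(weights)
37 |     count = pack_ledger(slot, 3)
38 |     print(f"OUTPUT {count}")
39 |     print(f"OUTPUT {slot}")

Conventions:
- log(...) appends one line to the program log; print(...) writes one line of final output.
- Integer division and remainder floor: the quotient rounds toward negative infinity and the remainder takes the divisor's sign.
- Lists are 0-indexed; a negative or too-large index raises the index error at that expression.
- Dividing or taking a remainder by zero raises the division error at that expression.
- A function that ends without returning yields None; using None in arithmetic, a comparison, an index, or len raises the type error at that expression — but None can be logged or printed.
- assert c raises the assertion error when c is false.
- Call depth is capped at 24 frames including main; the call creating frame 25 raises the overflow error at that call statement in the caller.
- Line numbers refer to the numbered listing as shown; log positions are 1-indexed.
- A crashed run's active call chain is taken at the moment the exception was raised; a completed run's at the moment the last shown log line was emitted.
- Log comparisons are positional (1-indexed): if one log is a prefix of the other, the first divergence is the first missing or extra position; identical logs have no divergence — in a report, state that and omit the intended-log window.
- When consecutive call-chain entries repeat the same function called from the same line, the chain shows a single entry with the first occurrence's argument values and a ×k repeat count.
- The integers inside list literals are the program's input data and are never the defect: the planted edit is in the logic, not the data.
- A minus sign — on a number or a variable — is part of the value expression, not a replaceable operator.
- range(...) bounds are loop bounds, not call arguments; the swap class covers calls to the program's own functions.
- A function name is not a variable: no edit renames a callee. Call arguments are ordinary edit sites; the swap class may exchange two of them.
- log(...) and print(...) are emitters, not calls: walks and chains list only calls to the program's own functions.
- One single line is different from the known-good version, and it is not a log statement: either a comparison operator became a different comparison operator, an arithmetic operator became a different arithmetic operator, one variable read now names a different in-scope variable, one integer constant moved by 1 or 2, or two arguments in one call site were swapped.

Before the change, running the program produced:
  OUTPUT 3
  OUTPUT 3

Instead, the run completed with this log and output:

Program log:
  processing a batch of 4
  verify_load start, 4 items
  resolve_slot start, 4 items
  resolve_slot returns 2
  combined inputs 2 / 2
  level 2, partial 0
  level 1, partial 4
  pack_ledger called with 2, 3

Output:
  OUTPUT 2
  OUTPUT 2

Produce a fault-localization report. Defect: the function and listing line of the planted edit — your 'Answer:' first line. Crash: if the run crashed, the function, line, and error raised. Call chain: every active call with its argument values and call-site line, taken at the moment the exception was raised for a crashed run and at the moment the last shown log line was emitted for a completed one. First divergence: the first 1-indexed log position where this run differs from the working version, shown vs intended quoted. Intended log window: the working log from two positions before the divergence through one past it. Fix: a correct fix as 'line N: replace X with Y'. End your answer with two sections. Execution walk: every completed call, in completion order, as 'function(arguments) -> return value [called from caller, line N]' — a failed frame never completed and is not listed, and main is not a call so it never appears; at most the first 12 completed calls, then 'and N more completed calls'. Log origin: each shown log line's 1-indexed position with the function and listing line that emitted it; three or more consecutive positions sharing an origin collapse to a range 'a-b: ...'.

Answer: the defect is in bind_quota at line 5.
Core observation: The log first diverges at position 7: the faulty run prints 'level 1, partial 4' where the working version prints 'level 1, partial 2'.
Call chain: main -> pack_ledger(2, 3) (called at line 37).
First divergence: position 7 — the shown line 'level 1, partial 4' should read 'level 1, partial 2'.
Intended log window:
  5: combined inputs 2 / 2
  6: level 2, partial 0
  7: level 1, partial 2
  8: pack_ledger called with 3, 3
Execution walk:
  resolve_slot([5, 12, 2, 6]) -> 2  [called from verify_load, line 18]
  bind_quota(0, 2) -> 2  [called from bind_quota, line 5]
  bind_quota(1, 4) -> 2  [called from bind_quota, line 5]
  bind_quota(2, 0) -> 2  [called from verify_load, line 21]
  verify_load([5, 12, 2, 6]) -> 2  [called from main, line 36]
  pack_ledger(2, 3) -> 2  [called from main, line 37]
Origin of each log line:
  1 — main, line 35
  2 — verify_load, line 17
  3 — resolve_slot, line 8
  4 — resolve_slot, line 13
  5 — verify_load, line 20
  6 — bind_quota, line 4
  7 — bind_quota, line 4
  8 — pack_ledger, line 24
A correct fix: line 5: replace `floor + floor` with `width + floor`.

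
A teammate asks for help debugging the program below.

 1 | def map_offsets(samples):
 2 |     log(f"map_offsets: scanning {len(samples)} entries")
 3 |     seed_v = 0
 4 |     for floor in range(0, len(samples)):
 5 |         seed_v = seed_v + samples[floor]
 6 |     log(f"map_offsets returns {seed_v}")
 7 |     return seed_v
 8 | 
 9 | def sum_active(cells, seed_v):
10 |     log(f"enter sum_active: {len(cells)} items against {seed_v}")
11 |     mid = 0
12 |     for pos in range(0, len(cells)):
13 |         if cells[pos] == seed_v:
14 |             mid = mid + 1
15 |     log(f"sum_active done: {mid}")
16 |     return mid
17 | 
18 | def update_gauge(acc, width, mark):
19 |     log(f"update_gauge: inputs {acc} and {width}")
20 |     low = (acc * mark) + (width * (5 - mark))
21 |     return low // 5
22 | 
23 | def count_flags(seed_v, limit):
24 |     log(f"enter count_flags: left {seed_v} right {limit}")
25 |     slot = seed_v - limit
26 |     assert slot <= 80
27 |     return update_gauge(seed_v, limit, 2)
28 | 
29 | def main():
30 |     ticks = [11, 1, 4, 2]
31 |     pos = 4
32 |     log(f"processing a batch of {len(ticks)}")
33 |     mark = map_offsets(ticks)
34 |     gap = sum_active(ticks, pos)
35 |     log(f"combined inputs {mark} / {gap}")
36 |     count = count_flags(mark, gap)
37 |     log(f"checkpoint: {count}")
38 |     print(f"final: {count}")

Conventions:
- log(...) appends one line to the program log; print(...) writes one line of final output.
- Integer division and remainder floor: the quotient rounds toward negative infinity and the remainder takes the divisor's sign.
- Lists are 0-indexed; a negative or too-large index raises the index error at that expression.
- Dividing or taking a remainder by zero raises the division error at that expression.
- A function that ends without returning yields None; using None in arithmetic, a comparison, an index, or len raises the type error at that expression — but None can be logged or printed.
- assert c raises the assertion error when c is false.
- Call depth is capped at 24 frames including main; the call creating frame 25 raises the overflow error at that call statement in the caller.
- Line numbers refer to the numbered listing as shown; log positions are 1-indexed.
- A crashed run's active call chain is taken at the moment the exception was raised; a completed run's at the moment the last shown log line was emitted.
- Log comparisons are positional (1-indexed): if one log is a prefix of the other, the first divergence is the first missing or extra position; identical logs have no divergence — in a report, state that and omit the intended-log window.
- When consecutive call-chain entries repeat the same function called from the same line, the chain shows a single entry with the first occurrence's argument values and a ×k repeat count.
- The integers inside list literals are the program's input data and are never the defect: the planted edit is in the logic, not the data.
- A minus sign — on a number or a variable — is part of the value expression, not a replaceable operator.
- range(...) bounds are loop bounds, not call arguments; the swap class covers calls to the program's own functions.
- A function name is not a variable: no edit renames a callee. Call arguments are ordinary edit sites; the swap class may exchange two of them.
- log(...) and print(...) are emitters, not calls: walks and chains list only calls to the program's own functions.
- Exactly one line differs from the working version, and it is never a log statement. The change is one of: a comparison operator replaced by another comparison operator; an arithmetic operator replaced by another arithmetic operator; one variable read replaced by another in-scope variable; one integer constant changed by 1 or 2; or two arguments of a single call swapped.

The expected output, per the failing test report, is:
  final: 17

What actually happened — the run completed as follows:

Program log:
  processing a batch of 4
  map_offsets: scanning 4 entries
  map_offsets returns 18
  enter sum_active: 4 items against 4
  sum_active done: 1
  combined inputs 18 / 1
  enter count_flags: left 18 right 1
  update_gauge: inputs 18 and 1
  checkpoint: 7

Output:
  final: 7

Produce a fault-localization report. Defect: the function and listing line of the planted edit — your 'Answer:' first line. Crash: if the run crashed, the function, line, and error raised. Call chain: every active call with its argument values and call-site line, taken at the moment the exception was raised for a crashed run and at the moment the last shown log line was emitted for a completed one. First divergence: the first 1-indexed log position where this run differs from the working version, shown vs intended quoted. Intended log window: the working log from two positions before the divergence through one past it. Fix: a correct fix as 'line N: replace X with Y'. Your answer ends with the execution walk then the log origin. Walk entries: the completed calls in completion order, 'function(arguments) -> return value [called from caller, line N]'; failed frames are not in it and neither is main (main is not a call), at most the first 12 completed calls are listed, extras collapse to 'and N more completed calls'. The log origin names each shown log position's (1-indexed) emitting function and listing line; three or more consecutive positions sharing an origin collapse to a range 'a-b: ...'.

Answer: the defect is in count_flags at line 27.
Core observation: Log line 8 is where behavior first shows: 'update_gauge: inputs 18 and 1' appears instead of 'update_gauge: inputs 18 and 17'.
Call chain: main.
First divergence: at position 8 the run shows 'update_gauge: inputs 18 and 1' where the working version logs 'update_gauge: inputs 18 and 17'.
Intended log window:
  6: combined inputs 18 / 1
  7: enter count_flags: left 18 right 1
  8: update_gauge: inputs 18 and 17
  9: checkpoint: 17
Execution walk:
  map_offsets([11, 1, 4, 2]) -> 18  [called from main, line 33]
  sum_active([11, 1, 4, 2], 4) -> 1  [called from main, line 34]
  update_gauge(18, 1, 2) -> 7  [called from count_flags, line 27]
  count_flags(18, 1) -> 7  [called from main, line 36]
Origin of each log line:
  1: from main, line 32
  2: from map_offsets, line 2
  3: from map_offsets, line 6
  4: from sum_active, line 10
  5: from sum_active, line 15
  6: from main, line 35
  7: from count_flags, line 24
  8: from update_gauge, line 19
  9: from main, line 37
A correct fix: line 27: replace `limit` with `slot`.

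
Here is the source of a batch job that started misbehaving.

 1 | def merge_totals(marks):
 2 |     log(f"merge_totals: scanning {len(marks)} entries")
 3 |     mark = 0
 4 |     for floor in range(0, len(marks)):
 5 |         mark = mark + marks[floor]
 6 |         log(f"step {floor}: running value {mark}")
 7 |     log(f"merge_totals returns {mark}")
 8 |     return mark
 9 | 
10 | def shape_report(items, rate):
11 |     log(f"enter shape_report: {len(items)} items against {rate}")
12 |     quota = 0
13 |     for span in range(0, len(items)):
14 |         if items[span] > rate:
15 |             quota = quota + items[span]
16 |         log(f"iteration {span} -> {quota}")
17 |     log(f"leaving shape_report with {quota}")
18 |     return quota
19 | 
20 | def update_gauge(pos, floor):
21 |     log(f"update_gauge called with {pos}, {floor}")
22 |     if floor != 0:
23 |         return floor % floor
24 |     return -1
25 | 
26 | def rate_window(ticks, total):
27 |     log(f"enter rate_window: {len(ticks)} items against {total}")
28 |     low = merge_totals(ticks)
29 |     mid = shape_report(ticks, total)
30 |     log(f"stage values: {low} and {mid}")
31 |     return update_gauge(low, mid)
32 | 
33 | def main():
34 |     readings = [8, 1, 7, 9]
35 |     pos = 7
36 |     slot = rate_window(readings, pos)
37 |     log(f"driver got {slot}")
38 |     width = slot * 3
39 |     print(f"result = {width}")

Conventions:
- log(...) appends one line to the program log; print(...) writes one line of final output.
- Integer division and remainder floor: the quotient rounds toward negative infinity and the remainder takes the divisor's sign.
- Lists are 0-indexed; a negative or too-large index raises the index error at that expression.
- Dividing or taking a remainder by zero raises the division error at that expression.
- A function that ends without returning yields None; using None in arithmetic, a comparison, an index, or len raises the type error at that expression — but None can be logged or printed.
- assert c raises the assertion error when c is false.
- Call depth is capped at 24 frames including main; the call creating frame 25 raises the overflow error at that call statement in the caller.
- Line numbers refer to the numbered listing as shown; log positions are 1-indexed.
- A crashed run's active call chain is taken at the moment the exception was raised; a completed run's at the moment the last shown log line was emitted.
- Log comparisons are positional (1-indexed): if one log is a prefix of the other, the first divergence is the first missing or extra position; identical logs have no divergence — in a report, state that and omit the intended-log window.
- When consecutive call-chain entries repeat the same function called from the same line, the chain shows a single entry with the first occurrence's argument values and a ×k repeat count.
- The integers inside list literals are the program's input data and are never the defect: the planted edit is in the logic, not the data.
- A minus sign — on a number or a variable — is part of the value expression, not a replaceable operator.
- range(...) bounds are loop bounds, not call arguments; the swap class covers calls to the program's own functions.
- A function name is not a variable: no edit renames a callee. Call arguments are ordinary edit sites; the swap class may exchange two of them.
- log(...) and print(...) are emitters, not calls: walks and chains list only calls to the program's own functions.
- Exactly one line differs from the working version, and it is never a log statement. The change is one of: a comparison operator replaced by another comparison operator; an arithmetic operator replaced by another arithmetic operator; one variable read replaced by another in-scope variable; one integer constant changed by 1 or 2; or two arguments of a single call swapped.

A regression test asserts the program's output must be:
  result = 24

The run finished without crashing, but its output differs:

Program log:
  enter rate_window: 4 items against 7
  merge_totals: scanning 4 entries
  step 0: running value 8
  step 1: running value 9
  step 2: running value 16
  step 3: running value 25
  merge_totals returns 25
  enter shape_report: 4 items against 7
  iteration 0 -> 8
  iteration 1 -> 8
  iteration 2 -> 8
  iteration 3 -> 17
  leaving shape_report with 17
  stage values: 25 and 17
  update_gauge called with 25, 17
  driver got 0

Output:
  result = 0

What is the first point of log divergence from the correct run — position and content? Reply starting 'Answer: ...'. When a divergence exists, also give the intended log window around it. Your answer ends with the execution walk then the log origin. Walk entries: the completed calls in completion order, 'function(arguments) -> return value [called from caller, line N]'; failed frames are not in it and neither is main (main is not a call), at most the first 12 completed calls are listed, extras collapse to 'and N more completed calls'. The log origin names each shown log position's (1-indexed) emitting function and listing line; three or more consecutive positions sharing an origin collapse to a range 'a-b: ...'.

Answer: position 16 — shown 'driver got 0', intended 'driver got 8'.
Intended log window:
  14: stage values: 25 and 17
  15: update_gauge called with 25, 17
  16: driver got 8
Execution walk:
  merge_totals([8, 1, 7, 9]) -> 25  [called from rate_window, line 28]
  shape_report([8, 1, 7, 9], 7) -> 17  [called from rate_window, line 29]
  update_gauge(25, 17) -> 0  [called from rate_window, line 31]
  rate_window([8, 1, 7, 9], 7) -> 0  [called from main, line 36]
Log line origins:
  1: logged in rate_window at line 27
  2: logged in merge_totals at line 2
  3-6: logged in merge_totals at line 6
  7: logged in merge_totals at line 7
  8: logged in shape_report at line 11
  9-12: logged in shape_report at line 16
  13: logged in shape_report at line 17
  14: logged in rate_window at line 30
  15: logged in update_gauge at line 21
  16: logged in main at line 37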